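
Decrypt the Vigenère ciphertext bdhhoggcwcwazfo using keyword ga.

vdbhigacqcqatfi

Repeat the key across the ciphertext: gagagagagagagag
b(1)−g(6): -5≡21 → v
d(3)−a(0): 3 → d
h(7)−g(6): 1 → b
h(7)−a(0): 7 → h
o(14)−g(6): 8 → i
g(6)−a(0): 6 → g
g(6)−g(6): 0 → a
c(2)−a(0): 2 → c
w(22)−g(6): 16 → q
c(2)−a(0): 2 → c
w(22)−g(6): 16 → q
a(0)−a(0): 0 → a
z(25)−g(6): 19 → t
f(5)−a(0): 5 → f
o(14)−g(6): 8 → i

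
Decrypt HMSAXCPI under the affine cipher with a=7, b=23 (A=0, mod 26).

URDTAXKJ

The inverse of 7 mod 26 is 15, since 7·15=105≡1. Apply D(y)=15·(y−23) mod 26:
H(7): 15·(7−23)=-240≡20 → U
M(12): 15·(12−23)=-165≡17 → R
S(18): 15·(18−23)=-75≡3 → D
A(0): 15·(0−23)=-345≡19 → T
X(23): 15·(23−23)=0 → A
C(2): 15·(2−23)=-315≡23 → X
P(15): 15·(15−23)=-120≡10 → K
I(8): 15·(8−23)=-225≡9 → J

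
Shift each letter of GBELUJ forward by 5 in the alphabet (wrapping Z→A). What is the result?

G(6): 6+5=11 → L
B(1): 1+5=6 → G
E(4): 4+5=9 → J
L(11): 11+5=16 → Q
U(20): 20+5=25 → Z
J(9): 9+5=14 → O

LGJQZO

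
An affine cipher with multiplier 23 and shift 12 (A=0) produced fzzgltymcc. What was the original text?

The inverse of 23 mod 26 is 17, since 23·17=391≡1. Apply D(y)=17·(y−12) mod 26:
f(5): 17·(5−12)=-119≡11 → l
z(25): 17·(25−12)=221≡13 → n
z(25): 17·(25−12)=221≡13 → n
g(6): 17·(6−12)=-102≡2 → c
l(11): 17·(11−12)=-17≡9 → j
t(19): 17·(19−12)=119≡15 → p
y(24): 17·(24−12)=204≡22 → w
m(12): 17·(12−12)=0 → a
c(2): 17·(2−12)=-170≡12 → m
c(2): 17·(2−12)=-170≡12 → m

lnncjpwamm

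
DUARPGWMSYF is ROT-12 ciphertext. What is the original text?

D(3): 3−12=-9≡17 → R
U(20): 20−12=8 → I
A(0): 0−12=-12≡14 → O
R(17): 17−12=5 → F
P(15): 15−12=3 → D
G(6): 6−12=-6≡20 → U
W(22): 22−12=10 → K
M(12): 12−12=0 → A
S(18): 18−12=6 → G
Y(24): 24−12=12 → M
F(5): 5−12=-7≡19 → T

RIOFDUKAGMT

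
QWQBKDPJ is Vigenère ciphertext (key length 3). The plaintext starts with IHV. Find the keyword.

Subtract each crib letter from the matching ciphertext letter (mod 26):
Q(16)−I(8)=8 → I
W(22)−H(7)=15 → P
Q(16)−V(21)=-5≡21 → V

IPV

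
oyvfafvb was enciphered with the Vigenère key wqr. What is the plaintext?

siejkozl

Repeat the key across the ciphertext: wqrwqrwq
o(14)−w(22): -8≡18 → s
y(24)−q(16): 8 → i
v(21)−r(17): 4 → e
f(5)−w(22): -17≡9 → j
a(0)−q(16): -16≡10 → k
f(5)−r(17): -12≡14 → o
v(21)−w(22): -1≡25 → z
b(1)−q(16): -15≡11 → l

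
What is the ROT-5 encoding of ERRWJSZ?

E(4): 4+5=9 → J
R(17): 17+5=22 → W
R(17): 17+5=22 → W
W(22): 22+5=27≡1 → B
J(9): 9+5=14 → O
S(18): 18+5=23 → X
Z(25): 25+5=30≡4 → E

JWWBOXE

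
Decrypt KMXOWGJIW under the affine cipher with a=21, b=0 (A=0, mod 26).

YILSGETOG

The inverse of 21 mod 26 is 5, since 21·5=105≡1. Apply D(y)=5·(y−0) mod 26:
K(10): 5·(10−0)=50≡24 → Y
M(12): 5·(12−0)=60≡8 → I
X(23): 5·(23−0)=115≡11 → L
O(14): 5·(14−0)=70≡18 → S
W(22): 5·(22−0)=110≡6 → G
G(6): 5·(6−0)=30≡4 → E
J(9): 5·(9−0)=45≡19 → T
I(8): 5·(8−0)=40≡14 → O
W(22): 5·(22−0)=110≡6 → G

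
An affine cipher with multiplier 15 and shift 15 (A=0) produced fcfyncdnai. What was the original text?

The inverse of 15 mod 26 is 7, since 15·7=105≡1. Apply D(y)=7·(y−15) mod 26:
f(5): 7·(5−15)=-70≡8 → i
c(2): 7·(2−15)=-91≡13 → n
f(5): 7·(5−15)=-70≡8 → i
y(24): 7·(24−15)=63≡11 → l
n(13): 7·(13−15)=-14≡12 → m
c(2): 7·(2−15)=-91≡13 → n
d(3): 7·(3−15)=-84≡20 → u
n(13): 7·(13−15)=-14≡12 → m
a(0): 7·(0−15)=-105≡25 → z
i(8): 7·(8−15)=-49≡3 → d

inilmnumzd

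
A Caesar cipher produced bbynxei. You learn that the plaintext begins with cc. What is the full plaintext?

cczoyfj

From the crib: b(1)−c(2)=-1≡25, so the shift is 25.
Subtract 25 from each ciphertext letter:
b(1): 1−25=-24≡2 → c
b(1): 1−25=-24≡2 → c
y(24): 24−25=-1≡25 → z
n(13): 13−25=-12≡14 → o
x(23): 23−25=-2≡24 → y
e(4): 4−25=-21≡5 → f
i(8): 8−25=-17≡9 → j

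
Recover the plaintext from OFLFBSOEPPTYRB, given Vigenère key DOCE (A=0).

Repeat the key across the ciphertext: DOCEDOCEDOCEDO
O(14)−D(3): 11 → L
F(5)−O(14): -9≡17 → R
L(11)−C(2): 9 → J
F(5)−E(4): 1 → B
B(1)−D(3): -2≡24 → Y
S(18)−O(14): 4 → E
O(14)−C(2): 12 → M
E(4)−E(4): 0 → A
P(15)−D(3): 12 → M
P(15)−O(14): 1 → B
T(19)−C(2): 17 → R
Y(24)−E(4): 20 → U
R(17)−D(3): 14 → O
B(1)−O(14): -13≡13 → N

LRJBYEMAMBRUON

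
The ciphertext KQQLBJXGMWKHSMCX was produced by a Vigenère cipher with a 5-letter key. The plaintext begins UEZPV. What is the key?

QMRWG

Subtract each crib letter from the matching ciphertext letter (mod 26):
K(10)−U(20)=-10≡16 → Q
Q(16)−E(4)=12 → M
Q(16)−Z(25)=-9≡17 → R
L(11)−P(15)=-4≡22 → W
B(1)−V(21)=-20≡6 → G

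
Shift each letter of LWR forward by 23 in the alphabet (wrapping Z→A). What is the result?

L(11): 11+23=34≡8 → I
W(22): 22+23=45≡19 → T
R(17): 17+23=40≡14 → O

ITO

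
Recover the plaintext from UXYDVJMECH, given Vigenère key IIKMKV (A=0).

Repeat the key across the ciphertext: IIKMKVIIKM
U(20)−I(8): 12 → M
X(23)−I(8): 15 → P
Y(24)−K(10): 14 → O
D(3)−M(12): -9≡17 → R
V(21)−K(10): 11 → L
J(9)−V(21): -12≡14 → O
M(12)−I(8): 4 → E
E(4)−I(8): -4≡22 → W
C(2)−K(10): -8≡18 → S
H(7)−M(12): -5≡21 → V

MPORLOEWSV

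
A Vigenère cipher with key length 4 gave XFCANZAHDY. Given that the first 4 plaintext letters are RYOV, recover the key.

GHOF

Subtract each crib letter from the matching ciphertext letter (mod 26):
X(23)−R(17)=6 → G
F(5)−Y(24)=-19≡7 → H
C(2)−O(14)=-12≡14 → O
A(0)−V(21)=-21≡5 → F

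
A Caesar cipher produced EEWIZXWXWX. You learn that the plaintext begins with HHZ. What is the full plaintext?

From the crib: E(4)−H(7)=-3≡23, so the shift is 23.
Subtract 23 from each ciphertext letter:
E(4): 4−23=-19≡7 → H
E(4): 4−23=-19≡7 → H
W(22): 22−23=-1≡25 → Z
I(8): 8−23=-15≡11 → L
Z(25): 25−23=2 → C
X(23): 23−23=0 → A
W(22): 22−23=-1≡25 → Z
X(23): 23−23=0 → A
W(22): 22−23=-1≡25 → Z
X(23): 23−23=0 → A

HHZLCAZAZA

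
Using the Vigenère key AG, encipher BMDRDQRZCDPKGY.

Repeat the key across the message: AGAGAGAGAGAGAG
B(1)+A(0): 1 → B
M(12)+G(6): 18 → S
D(3)+A(0): 3 → D
R(17)+G(6): 23 → X
D(3)+A(0): 3 → D
Q(16)+G(6): 22 → W
R(17)+A(0): 17 → R
Z(25)+G(6): 31≡5 → F
C(2)+A(0): 2 → C
D(3)+G(6): 9 → J
P(15)+A(0): 15 → P
K(10)+G(6): 16 → Q
G(6)+A(0): 6 → G
Y(24)+G(6): 30≡4 → E

BSDXDWRFCJPQGE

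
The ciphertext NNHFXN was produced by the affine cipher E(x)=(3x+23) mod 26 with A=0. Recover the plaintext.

The inverse of 3 mod 26 is 9, since 3·9=27≡1. Apply D(y)=9·(y−23) mod 26:
N(13): 9·(13−23)=-90≡14 → O
N(13): 9·(13−23)=-90≡14 → O
H(7): 9·(7−23)=-144≡12 → M
F(5): 9·(5−23)=-162≡20 → U
X(23): 9·(23−23)=0 → A
N(13): 9·(13−23)=-90≡14 → O

OOMUAO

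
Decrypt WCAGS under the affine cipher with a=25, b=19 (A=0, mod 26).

The inverse of 25 mod 26 is 25, since 25·25=625≡1. Apply D(y)=25·(y−19) mod 26:
W(22): 25·(22−19)=75≡23 → X
C(2): 25·(2−19)=-425≡17 → R
A(0): 25·(0−19)=-475≡19 → T
G(6): 25·(6−19)=-325≡13 → N
S(18): 25·(18−19)=-25≡1 → B

XRTNB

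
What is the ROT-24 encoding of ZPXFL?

XNVDJ

Z(25): 25+24=49≡23 → X
P(15): 15+24=39≡13 → N
X(23): 23+24=47≡21 → V
F(5): 5+24=29≡3 → D
L(11): 11+24=35≡9 → J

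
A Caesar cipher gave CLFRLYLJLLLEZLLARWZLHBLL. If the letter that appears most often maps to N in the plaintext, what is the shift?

24

The most frequent ciphertext letter is L (appears 11 times).
L is position 11; N is position 13.
Shift = -2≡24.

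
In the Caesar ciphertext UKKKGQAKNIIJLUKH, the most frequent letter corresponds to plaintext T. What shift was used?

The most frequent ciphertext letter is K (appears 5 times).
K is position 10; T is position 19.
Shift = -9≡17.

17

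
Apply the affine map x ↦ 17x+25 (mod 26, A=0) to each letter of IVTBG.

I(8): 17·8+25=161≡5 → F
V(21): 17·21+25=382≡18 → S
T(19): 17·19+25=348≡10 → K
B(1): 17·1+25=42≡16 → Q
G(6): 17·6+25=127≡23 → X

FSKQX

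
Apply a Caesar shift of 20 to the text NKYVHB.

HESPBV

N(13): 13+20=33≡7 → H
K(10): 10+20=30≡4 → E
Y(24): 24+20=44≡18 → S
V(21): 21+20=41≡15 → P
H(7): 7+20=27≡1 → B
B(1): 1+20=21 → V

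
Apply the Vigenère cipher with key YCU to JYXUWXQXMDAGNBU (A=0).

HARSYROZGBCALDO

Repeat the key across the message: YCUYCUYCUYCUYCU
J(9)+Y(24): 33≡7 → H
Y(24)+C(2): 26≡0 → A
X(23)+U(20): 43≡17 → R
U(20)+Y(24): 44≡18 → S
W(22)+C(2): 24 → Y
X(23)+U(20): 43≡17 → R
Q(16)+Y(24): 40≡14 → O
X(23)+C(2): 25 → Z
M(12)+U(20): 32≡6 → G
D(3)+Y(24): 27≡1 → B
A(0)+C(2): 2 → C
G(6)+U(20): 26≡0 → A
N(13)+Y(24): 37≡11 → L
B(1)+C(2): 3 → D
U(20)+U(20): 40≡14 → O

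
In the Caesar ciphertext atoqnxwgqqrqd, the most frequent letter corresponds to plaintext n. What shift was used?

3

The most frequent ciphertext letter is q (appears 4 times).
q is position 16; n is position 13.
Shift = 3.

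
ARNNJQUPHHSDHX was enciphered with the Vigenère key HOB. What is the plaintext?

Repeat the key across the ciphertext: HOBHOBHOBHOBHO
A(0)−H(7): -7≡19 → T
R(17)−O(14): 3 → D
N(13)−B(1): 12 → M
N(13)−H(7): 6 → G
J(9)−O(14): -5≡21 → V
Q(16)−B(1): 15 → P
U(20)−H(7): 13 → N
P(15)−O(14): 1 → B
H(7)−B(1): 6 → G
H(7)−H(7): 0 → A
S(18)−O(14): 4 → E
D(3)−B(1): 2 → C
H(7)−H(7): 0 → A
X(23)−O(14): 9 → J

TDMGVPNBGAECAJ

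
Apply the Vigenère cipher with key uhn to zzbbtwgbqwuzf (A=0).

tgovajaidqbmz

Repeat the key across the message: uhnuhnuhnuhnu
z(25)+u(20): 45≡19 → t
z(25)+h(7): 32≡6 → g
b(1)+n(13): 14 → o
b(1)+u(20): 21 → v
t(19)+h(7): 26≡0 → a
w(22)+n(13): 35≡9 → j
g(6)+u(20): 26≡0 → a
b(1)+h(7): 8 → i
q(16)+n(13): 29≡3 → d
w(22)+u(20): 42≡16 → q
u(20)+h(7): 27≡1 → b
z(25)+n(13): 38≡12 → m
f(5)+u(20): 25 → z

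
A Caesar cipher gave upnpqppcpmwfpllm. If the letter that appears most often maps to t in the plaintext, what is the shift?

22

The most frequent ciphertext letter is p (appears 6 times).
p is position 15; t is position 19.
Shift = -4≡22.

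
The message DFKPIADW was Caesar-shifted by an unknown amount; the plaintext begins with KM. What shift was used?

19

From the crib: D(3)−K(10)=-7≡19, so the shift is 19.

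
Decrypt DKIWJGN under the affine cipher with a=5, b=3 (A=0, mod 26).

The inverse of 5 mod 26 is 21, since 5·21=105≡1. Apply D(y)=21·(y−3) mod 26:
D(3): 21·(3−3)=0 → A
K(10): 21·(10−3)=147≡17 → R
I(8): 21·(8−3)=105≡1 → B
W(22): 21·(22−3)=399≡9 → J
J(9): 21·(9−3)=126≡22 → W
G(6): 21·(6−3)=63≡11 → L
N(13): 21·(13−3)=210≡2 → C

ARBJWLC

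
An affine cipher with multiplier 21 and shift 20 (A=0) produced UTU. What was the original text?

The inverse of 21 mod 26 is 5, since 21·5=105≡1. Apply D(y)=5·(y−20) mod 26:
U(20): 5·(20−20)=0 → A
T(19): 5·(19−20)=-5≡21 → V
U(20): 5·(20−20)=0 → A

AVA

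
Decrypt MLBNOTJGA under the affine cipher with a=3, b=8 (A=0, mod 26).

The inverse of 3 mod 26 is 9, since 3·9=27≡1. Apply D(y)=9·(y−8) mod 26:
M(12): 9·(12−8)=36≡10 → K
L(11): 9·(11−8)=27≡1 → B
B(1): 9·(1−8)=-63≡15 → P
N(13): 9·(13−8)=45≡19 → T
O(14): 9·(14−8)=54≡2 → C
T(19): 9·(19−8)=99≡21 → V
J(9): 9·(9−8)=9 → J
G(6): 9·(6−8)=-18≡8 → I
A(0): 9·(0−8)=-72≡6 → G

KBPTCVJIG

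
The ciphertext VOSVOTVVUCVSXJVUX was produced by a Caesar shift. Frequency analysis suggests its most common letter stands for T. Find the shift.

The most frequent ciphertext letter is V (appears 6 times).
V is position 21; T is position 19.
Shift = 2.

2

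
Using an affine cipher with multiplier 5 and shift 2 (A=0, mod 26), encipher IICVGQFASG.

I(8): 5·8+2=42≡16 → Q
I(8): 5·8+2=42≡16 → Q
C(2): 5·2+2=12 → M
V(21): 5·21+2=107≡3 → D
G(6): 5·6+2=32≡6 → G
Q(16): 5·16+2=82≡4 → E
F(5): 5·5+2=27≡1 → B
A(0): 5·0+2=2 → C
S(18): 5·18+2=92≡14 → O
G(6): 5·6+2=32≡6 → G

QQMDGEBCOG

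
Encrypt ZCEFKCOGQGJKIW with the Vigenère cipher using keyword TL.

Repeat the key across the message: TLTLTLTLTLTLTL
Z(25)+T(19): 44≡18 → S
C(2)+L(11): 13 → N
E(4)+T(19): 23 → X
F(5)+L(11): 16 → Q
K(10)+T(19): 29≡3 → D
C(2)+L(11): 13 → N
O(14)+T(19): 33≡7 → H
G(6)+L(11): 17 → R
Q(16)+T(19): 35≡9 → J
G(6)+L(11): 17 → R
J(9)+T(19): 28≡2 → C
K(10)+L(11): 21 → V
I(8)+T(19): 27≡1 → B
W(22)+L(11): 33≡7 → H

SNXQDNHRJRCVBH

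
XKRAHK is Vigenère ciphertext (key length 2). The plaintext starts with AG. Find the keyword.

Subtract each crib letter from the matching ciphertext letter (mod 26):
X(23)−A(0)=23 → X
K(10)−G(6)=4 → E

XE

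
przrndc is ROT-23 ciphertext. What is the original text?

sucuqgf

p(15): 15−23=-8≡18 → s
r(17): 17−23=-6≡20 → u
z(25): 25−23=2 → c
r(17): 17−23=-6≡20 → u
n(13): 13−23=-10≡16 → q
d(3): 3−23=-20≡6 → g
c(2): 2−23=-21≡5 → f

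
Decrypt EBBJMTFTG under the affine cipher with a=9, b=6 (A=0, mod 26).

The inverse of 9 mod 26 is 3, since 9·3=27≡1. Apply D(y)=3·(y−6) mod 26:
E(4): 3·(4−6)=-6≡20 → U
B(1): 3·(1−6)=-15≡11 → L
B(1): 3·(1−6)=-15≡11 → L
J(9): 3·(9−6)=9 → J
M(12): 3·(12−6)=18 → S
T(19): 3·(19−6)=39≡13 → N
F(5): 3·(5−6)=-3≡23 → X
T(19): 3·(19−6)=39≡13 → N
G(6): 3·(6−6)=0 → A

ULLJSNXNA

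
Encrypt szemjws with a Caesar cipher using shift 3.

s(18): 18+3=21 → v
z(25): 25+3=28≡2 → c
e(4): 4+3=7 → h
m(12): 12+3=15 → p
j(9): 9+3=12 → m
w(22): 22+3=25 → z
s(18): 18+3=21 → v

vchpmzv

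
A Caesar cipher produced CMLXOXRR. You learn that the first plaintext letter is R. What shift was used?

11

From the crib: C(2)−R(17)=-15≡11, so the shift is 11.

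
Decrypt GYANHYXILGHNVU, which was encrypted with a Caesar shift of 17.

G(6): 6−17=-11≡15 → P
Y(24): 24−17=7 → H
A(0): 0−17=-17≡9 → J
N(13): 13−17=-4≡22 → W
H(7): 7−17=-10≡16 → Q
Y(24): 24−17=7 → H
X(23): 23−17=6 → G
I(8): 8−17=-9≡17 → R
L(11): 11−17=-6≡20 → U
G(6): 6−17=-11≡15 → P
H(7): 7−17=-10≡16 → Q
N(13): 13−17=-4≡22 → W
V(21): 21−17=4 → E
U(20): 20−17=3 → D

PHJWQHGRUPQWED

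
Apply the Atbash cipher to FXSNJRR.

UCHMQII

F(5) → U(20)
X(23) → C(2)
S(18) → H(7)
N(13) → M(12)
J(9) → Q(16)
R(17) → I(8)
R(17) → I(8)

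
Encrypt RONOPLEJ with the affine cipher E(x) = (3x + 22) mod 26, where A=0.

VMJMPDIX

R(17): 3·17+22=73≡21 → V
O(14): 3·14+22=64≡12 → M
N(13): 3·13+22=61≡9 → J
O(14): 3·14+22=64≡12 → M
P(15): 3·15+22=67≡15 → P
L(11): 3·11+22=55≡3 → D
E(4): 3·4+22=34≡8 → I
J(9): 3·9+22=49≡23 → X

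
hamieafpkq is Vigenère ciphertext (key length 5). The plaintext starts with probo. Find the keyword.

sjyhq

Subtract each crib letter from the matching ciphertext letter (mod 26):
h(7)−p(15)=-8≡18 → s
a(0)−r(17)=-17≡9 → j
m(12)−o(14)=-2≡24 → y
i(8)−b(1)=7 → h
e(4)−o(14)=-10≡16 → q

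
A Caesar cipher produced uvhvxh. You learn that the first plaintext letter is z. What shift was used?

From the crib: u(20)−z(25)=-5≡21, so the shift is 21.

21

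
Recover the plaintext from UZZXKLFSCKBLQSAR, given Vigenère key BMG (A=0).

TNTWYFEGWJPFPGUQ

Repeat the key across the ciphertext: BMGBMGBMGBMGBMGB
U(20)−B(1): 19 → T
Z(25)−M(12): 13 → N
Z(25)−G(6): 19 → T
X(23)−B(1): 22 → W
K(10)−M(12): -2≡24 → Y
L(11)−G(6): 5 → F
F(5)−B(1): 4 → E
S(18)−M(12): 6 → G
C(2)−G(6): -4≡22 → W
K(10)−B(1): 9 → J
B(1)−M(12): -11≡15 → P
L(11)−G(6): 5 → F
Q(16)−B(1): 15 → P
S(18)−M(12): 6 → G
A(0)−G(6): -6≡20 → U
R(17)−B(1): 16 → Q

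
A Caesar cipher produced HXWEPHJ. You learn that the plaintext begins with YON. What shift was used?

From the crib: H(7)−Y(24)=-17≡9, so the shift is 9.

9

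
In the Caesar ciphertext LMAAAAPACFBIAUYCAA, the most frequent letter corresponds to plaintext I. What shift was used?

18

The most frequent ciphertext letter is A (appears 8 times).
A is position 0; I is position 8.
Shift = -8≡18.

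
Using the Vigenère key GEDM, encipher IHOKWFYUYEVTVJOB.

OLRWCJBGEIYFBNRN

Repeat the key across the message: GEDMGEDMGEDMGEDM
I(8)+G(6): 14 → O
H(7)+E(4): 11 → L
O(14)+D(3): 17 → R
K(10)+M(12): 22 → W
W(22)+G(6): 28≡2 → C
F(5)+E(4): 9 → J
Y(24)+D(3): 27≡1 → B
U(20)+M(12): 32≡6 → G
Y(24)+G(6): 30≡4 → E
E(4)+E(4): 8 → I
V(21)+D(3): 24 → Y
T(19)+M(12): 31≡5 → F
V(21)+G(6): 27≡1 → B
J(9)+E(4): 13 → N
O(14)+D(3): 17 → R
B(1)+M(12): 13 → N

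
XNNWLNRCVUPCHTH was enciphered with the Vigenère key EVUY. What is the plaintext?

TSTYHSXERZVEDYN

Repeat the key across the ciphertext: EVUYEVUYEVUYEVU
X(23)−E(4): 19 → T
N(13)−V(21): -8≡18 → S
N(13)−U(20): -7≡19 → T
W(22)−Y(24): -2≡24 → Y
L(11)−E(4): 7 → H
N(13)−V(21): -8≡18 → S
R(17)−U(20): -3≡23 → X
C(2)−Y(24): -22≡4 → E
V(21)−E(4): 17 → R
U(20)−V(21): -1≡25 → Z
P(15)−U(20): -5≡21 → V
C(2)−Y(24): -22≡4 → E
H(7)−E(4): 3 → D
T(19)−V(21): -2≡24 → Y
H(7)−U(20): -13≡13 → N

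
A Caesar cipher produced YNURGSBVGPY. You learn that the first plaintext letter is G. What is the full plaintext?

From the crib: Y(24)−G(6)=18, so the shift is 18.
Subtract 18 from each ciphertext letter:
Y(24): 24−18=6 → G
N(13): 13−18=-5≡21 → V
U(20): 20−18=2 → C
R(17): 17−18=-1≡25 → Z
G(6): 6−18=-12≡14 → O
S(18): 18−18=0 → A
B(1): 1−18=-17≡9 → J
V(21): 21−18=3 → D
G(6): 6−18=-12≡14 → O
P(15): 15−18=-3≡23 → X
Y(24): 24−18=6 → G

GVCZOAJDOXG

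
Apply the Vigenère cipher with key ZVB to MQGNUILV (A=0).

LLHMPJKQ

Repeat the key across the message: ZVBZVBZV
M(12)+Z(25): 37≡11 → L
Q(16)+V(21): 37≡11 → L
G(6)+B(1): 7 → H
N(13)+Z(25): 38≡12 → M
U(20)+V(21): 41≡15 → P
I(8)+B(1): 9 → J
L(11)+Z(25): 36≡10 → K
V(21)+V(21): 42≡16 → Q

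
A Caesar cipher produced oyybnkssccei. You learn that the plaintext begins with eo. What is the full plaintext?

eoordaiissuy

From the crib: o(14)−e(4)=10, so the shift is 10.
Subtract 10 from each ciphertext letter:
o(14): 14−10=4 → e
y(24): 24−10=14 → o
y(24): 24−10=14 → o
b(1): 1−10=-9≡17 → r
n(13): 13−10=3 → d
k(10): 10−10=0 → a
s(18): 18−10=8 → i
s(18): 18−10=8 → i
c(2): 2−10=-8≡18 → s
c(2): 2−10=-8≡18 → s
e(4): 4−10=-6≡20 → u
i(8): 8−10=-2≡24 → y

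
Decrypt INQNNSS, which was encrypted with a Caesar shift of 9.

ZEHEEJJ

I(8): 8−9=-1≡25 → Z
N(13): 13−9=4 → E
Q(16): 16−9=7 → H
N(13): 13−9=4 → E
N(13): 13−9=4 → E
S(18): 18−9=9 → J
S(18): 18−9=9 → J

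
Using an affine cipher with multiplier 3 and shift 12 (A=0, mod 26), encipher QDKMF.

IVQWB

Q(16): 3·16+12=60≡8 → I
D(3): 3·3+12=21 → V
K(10): 3·10+12=42≡16 → Q
M(12): 3·12+12=48≡22 → W
F(5): 3·5+12=27≡1 → B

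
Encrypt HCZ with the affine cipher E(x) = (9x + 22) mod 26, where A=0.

H(7): 9·7+22=85≡7 → H
C(2): 9·2+22=40≡14 → O
Z(25): 9·25+22=247≡13 → N

HON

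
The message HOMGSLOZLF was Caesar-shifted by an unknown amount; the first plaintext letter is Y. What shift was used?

From the crib: H(7)−Y(24)=-17≡9, so the shift is 9.

9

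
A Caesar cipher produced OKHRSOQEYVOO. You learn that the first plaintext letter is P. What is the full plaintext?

From the crib: O(14)−P(15)=-1≡25, so the shift is 25.
Subtract 25 from each ciphertext letter:
O(14): 14−25=-11≡15 → P
K(10): 10−25=-15≡11 → L
H(7): 7−25=-18≡8 → I
R(17): 17−25=-8≡18 → S
S(18): 18−25=-7≡19 → T
O(14): 14−25=-11≡15 → P
Q(16): 16−25=-9≡17 → R
E(4): 4−25=-21≡5 → F
Y(24): 24−25=-1≡25 → Z
V(21): 21−25=-4≡22 → W
O(14): 14−25=-11≡15 → P
O(14): 14−25=-11≡15 → P

PLISTPRFZWPP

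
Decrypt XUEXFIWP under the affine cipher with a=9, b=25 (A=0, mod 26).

ULPUSBRW

The inverse of 9 mod 26 is 3, since 9·3=27≡1. Apply D(y)=3·(y−25) mod 26:
X(23): 3·(23−25)=-6≡20 → U
U(20): 3·(20−25)=-15≡11 → L
E(4): 3·(4−25)=-63≡15 → P
X(23): 3·(23−25)=-6≡20 → U
F(5): 3·(5−25)=-60≡18 → S
I(8): 3·(8−25)=-51≡1 → B
W(22): 3·(22−25)=-9≡17 → R
P(15): 3·(15−25)=-30≡22 → W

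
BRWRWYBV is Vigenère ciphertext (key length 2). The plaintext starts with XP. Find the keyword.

EC

Subtract each crib letter from the matching ciphertext letter (mod 26):
B(1)−X(23)=-22≡4 → E
R(17)−P(15)=2 → C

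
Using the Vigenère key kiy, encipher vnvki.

Repeat the key across the message: kiyki
v(21)+k(10): 31≡5 → f
n(13)+i(8): 21 → v
v(21)+y(24): 45≡19 → t
k(10)+k(10): 20 → u
i(8)+i(8): 16 → q

fvtuq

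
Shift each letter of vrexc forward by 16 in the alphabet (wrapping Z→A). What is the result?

lhuns

v(21): 21+16=37≡11 → l
r(17): 17+16=33≡7 → h
e(4): 4+16=20 → u
x(23): 23+16=39≡13 → n
c(2): 2+16=18 → s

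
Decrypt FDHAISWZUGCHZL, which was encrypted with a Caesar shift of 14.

RPTMUEILGSOTLX

F(5): 5−14=-9≡17 → R
D(3): 3−14=-11≡15 → P
H(7): 7−14=-7≡19 → T
A(0): 0−14=-14≡12 → M
I(8): 8−14=-6≡20 → U
S(18): 18−14=4 → E
W(22): 22−14=8 → I
Z(25): 25−14=11 → L
U(20): 20−14=6 → G
G(6): 6−14=-8≡18 → S
C(2): 2−14=-12≡14 → O
H(7): 7−14=-7≡19 → T
Z(25): 25−14=11 → L
L(11): 11−14=-3≡23 → X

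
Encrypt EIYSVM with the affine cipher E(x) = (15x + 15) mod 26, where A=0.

E(4): 15·4+15=75≡23 → X
I(8): 15·8+15=135≡5 → F
Y(24): 15·24+15=375≡11 → L
S(18): 15·18+15=285≡25 → Z
V(21): 15·21+15=330≡18 → S
M(12): 15·12+15=195≡13 → N

XFLZSN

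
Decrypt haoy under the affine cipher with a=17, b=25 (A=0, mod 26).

cxhd

The inverse of 17 mod 26 is 23, since 17·23=391≡1. Apply D(y)=23·(y−25) mod 26:
h(7): 23·(7−25)=-414≡2 → c
a(0): 23·(0−25)=-575≡23 → x
o(14): 23·(14−25)=-253≡7 → h
y(24): 23·(24−25)=-23≡3 → d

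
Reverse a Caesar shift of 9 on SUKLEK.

JLBCVB

S(18): 18−9=9 → J
U(20): 20−9=11 → L
K(10): 10−9=1 → B
L(11): 11−9=2 → C
E(4): 4−9=-5≡21 → V
K(10): 10−9=1 → B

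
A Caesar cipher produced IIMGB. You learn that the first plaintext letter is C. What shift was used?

6

From the crib: I(8)−C(2)=6, so the shift is 6.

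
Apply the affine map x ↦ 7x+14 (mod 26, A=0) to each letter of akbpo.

ogvpi

a(0): 7·0+14=14 → o
k(10): 7·10+14=84≡6 → g
b(1): 7·1+14=21 → v
p(15): 7·15+14=119≡15 → p
o(14): 7·14+14=112≡8 → i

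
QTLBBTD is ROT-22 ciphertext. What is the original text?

UXPFFXH

Q(16): 16−22=-6≡20 → U
T(19): 19−22=-3≡23 → X
L(11): 11−22=-11≡15 → P
B(1): 1−22=-21≡5 → F
B(1): 1−22=-21≡5 → F
T(19): 19−22=-3≡23 → X
D(3): 3−22=-19≡7 → H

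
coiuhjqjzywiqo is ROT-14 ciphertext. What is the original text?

c(2): 2−14=-12≡14 → o
o(14): 14−14=0 → a
i(8): 8−14=-6≡20 → u
u(20): 20−14=6 → g
h(7): 7−14=-7≡19 → t
j(9): 9−14=-5≡21 → v
q(16): 16−14=2 → c
j(9): 9−14=-5≡21 → v
z(25): 25−14=11 → l
y(24): 24−14=10 → k
w(22): 22−14=8 → i
i(8): 8−14=-6≡20 → u
q(16): 16−14=2 → c
o(14): 14−14=0 → a

oaugtvcvlkiuca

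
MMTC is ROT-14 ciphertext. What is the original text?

M(12): 12−14=-2≡24 → Y
M(12): 12−14=-2≡24 → Y
T(19): 19−14=5 → F
C(2): 2−14=-12≡14 → O

YYFO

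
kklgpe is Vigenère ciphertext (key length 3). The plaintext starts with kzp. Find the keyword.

alw

Subtract each crib letter from the matching ciphertext letter (mod 26):
k(10)−k(10)=0 → a
k(10)−z(25)=-15≡11 → l
l(11)−p(15)=-4≡22 → w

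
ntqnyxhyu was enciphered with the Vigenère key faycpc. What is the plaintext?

Repeat the key across the ciphertext: faycpcfay
n(13)−f(5): 8 → i
t(19)−a(0): 19 → t
q(16)−y(24): -8≡18 → s
n(13)−c(2): 11 → l
y(24)−p(15): 9 → j
x(23)−c(2): 21 → v
h(7)−f(5): 2 → c
y(24)−a(0): 24 → y
u(20)−y(24): -4≡22 → w

itsljvcyw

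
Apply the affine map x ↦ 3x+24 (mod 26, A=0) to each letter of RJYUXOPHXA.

XZSGPORTPY

R(17): 3·17+24=75≡23 → X
J(9): 3·9+24=51≡25 → Z
Y(24): 3·24+24=96≡18 → S
U(20): 3·20+24=84≡6 → G
X(23): 3·23+24=93≡15 → P
O(14): 3·14+24=66≡14 → O
P(15): 3·15+24=69≡17 → R
H(7): 3·7+24=45≡19 → T
X(23): 3·23+24=93≡15 → P
A(0): 3·0+24=24 → Y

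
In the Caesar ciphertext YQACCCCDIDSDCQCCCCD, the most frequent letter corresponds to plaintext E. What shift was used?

24

The most frequent ciphertext letter is C (appears 9 times).
C is position 2; E is position 4.
Shift = -2≡24.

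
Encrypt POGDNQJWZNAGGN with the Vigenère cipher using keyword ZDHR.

Repeat the key across the message: ZDHRZDHRZDHRZD
P(15)+Z(25): 40≡14 → O
O(14)+D(3): 17 → R
G(6)+H(7): 13 → N
D(3)+R(17): 20 → U
N(13)+Z(25): 38≡12 → M
Q(16)+D(3): 19 → T
J(9)+H(7): 16 → Q
W(22)+R(17): 39≡13 → N
Z(25)+Z(25): 50≡24 → Y
N(13)+D(3): 16 → Q
A(0)+H(7): 7 → H
G(6)+R(17): 23 → X
G(6)+Z(25): 31≡5 → F
N(13)+D(3): 16 → Q

ORNUMTQNYQHXFQ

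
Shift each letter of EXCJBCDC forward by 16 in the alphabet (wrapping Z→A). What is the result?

UNSZRSTS

E(4): 4+16=20 → U
X(23): 23+16=39≡13 → N
C(2): 2+16=18 → S
J(9): 9+16=25 → Z
B(1): 1+16=17 → R
C(2): 2+16=18 → S
D(3): 3+16=19 → T
C(2): 2+16=18 → S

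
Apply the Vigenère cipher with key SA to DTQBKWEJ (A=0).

VTIBCWWJ

Repeat the key across the message: SASASASA
D(3)+S(18): 21 → V
T(19)+A(0): 19 → T
Q(16)+S(18): 34≡8 → I
B(1)+A(0): 1 → B
K(10)+S(18): 28≡2 → C
W(22)+A(0): 22 → W
E(4)+S(18): 22 → W
J(9)+A(0): 9 → J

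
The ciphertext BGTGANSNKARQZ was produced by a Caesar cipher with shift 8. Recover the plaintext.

B(1): 1−8=-7≡19 → T
G(6): 6−8=-2≡24 → Y
T(19): 19−8=11 → L
G(6): 6−8=-2≡24 → Y
A(0): 0−8=-8≡18 → S
N(13): 13−8=5 → F
S(18): 18−8=10 → K
N(13): 13−8=5 → F
K(10): 10−8=2 → C
A(0): 0−8=-8≡18 → S
R(17): 17−8=9 → J
Q(16): 16−8=8 → I
Z(25): 25−8=17 → R

TYLYSFKFCSJIR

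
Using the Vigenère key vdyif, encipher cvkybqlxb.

xyigglovj

Repeat the key across the message: vdyifvdyi
c(2)+v(21): 23 → x
v(21)+d(3): 24 → y
k(10)+y(24): 34≡8 → i
y(24)+i(8): 32≡6 → g
b(1)+f(5): 6 → g
q(16)+v(21): 37≡11 → l
l(11)+d(3): 14 → o
x(23)+y(24): 47≡21 → v
b(1)+i(8): 9 → j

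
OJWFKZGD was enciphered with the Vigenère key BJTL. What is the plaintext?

NADUJQNS

Repeat the key across the ciphertext: BJTLBJTL
O(14)−B(1): 13 → N
J(9)−J(9): 0 → A
W(22)−T(19): 3 → D
F(5)−L(11): -6≡20 → U
K(10)−B(1): 9 → J
Z(25)−J(9): 16 → Q
G(6)−T(19): -13≡13 → N
D(3)−L(11): -8≡18 → S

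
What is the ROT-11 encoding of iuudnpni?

i(8): 8+11=19 → t
u(20): 20+11=31≡5 → f
u(20): 20+11=31≡5 → f
d(3): 3+11=14 → o
n(13): 13+11=24 → y
p(15): 15+11=26≡0 → a
n(13): 13+11=24 → y
i(8): 8+11=19 → t

tffoyayt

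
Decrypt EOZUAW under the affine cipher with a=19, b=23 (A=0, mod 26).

The inverse of 19 mod 26 is 11, since 19·11=209≡1. Apply D(y)=11·(y−23) mod 26:
E(4): 11·(4−23)=-209≡25 → Z
O(14): 11·(14−23)=-99≡5 → F
Z(25): 11·(25−23)=22 → W
U(20): 11·(20−23)=-33≡19 → T
A(0): 11·(0−23)=-253≡7 → H
W(22): 11·(22−23)=-11≡15 → P

ZFWTHP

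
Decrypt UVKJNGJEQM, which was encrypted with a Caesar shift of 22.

YZONRKNIUQ

U(20): 20−22=-2≡24 → Y
V(21): 21−22=-1≡25 → Z
K(10): 10−22=-12≡14 → O
J(9): 9−22=-13≡13 → N
N(13): 13−22=-9≡17 → R
G(6): 6−22=-16≡10 → K
J(9): 9−22=-13≡13 → N
E(4): 4−22=-18≡8 → I
Q(16): 16−22=-6≡20 → U
M(12): 12−22=-10≡16 → Q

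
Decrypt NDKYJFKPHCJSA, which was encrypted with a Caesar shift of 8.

N(13): 13−8=5 → F
D(3): 3−8=-5≡21 → V
K(10): 10−8=2 → C
Y(24): 24−8=16 → Q
J(9): 9−8=1 → B
F(5): 5−8=-3≡23 → X
K(10): 10−8=2 → C
P(15): 15−8=7 → H
H(7): 7−8=-1≡25 → Z
C(2): 2−8=-6≡20 → U
J(9): 9−8=1 → B
S(18): 18−8=10 → K
A(0): 0−8=-8≡18 → S

FVCQBXCHZUBKS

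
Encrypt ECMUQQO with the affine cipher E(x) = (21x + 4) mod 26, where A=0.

KUWICCM

E(4): 21·4+4=88≡10 → K
C(2): 21·2+4=46≡20 → U
M(12): 21·12+4=256≡22 → W
U(20): 21·20+4=424≡8 → I
Q(16): 21·16+4=340≡2 → C
Q(16): 21·16+4=340≡2 → C
O(14): 21·14+4=298≡12 → M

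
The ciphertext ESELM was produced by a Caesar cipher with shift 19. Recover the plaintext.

E(4): 4−19=-15≡11 → L
S(18): 18−19=-1≡25 → Z
E(4): 4−19=-15≡11 → L
L(11): 11−19=-8≡18 → S
M(12): 12−19=-7≡19 → T

LZLST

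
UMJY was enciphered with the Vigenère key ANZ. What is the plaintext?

Repeat the key across the ciphertext: ANZA
U(20)−A(0): 20 → U
M(12)−N(13): -1≡25 → Z
J(9)−Z(25): -16≡10 → K
Y(24)−A(0): 24 → Y

UZKY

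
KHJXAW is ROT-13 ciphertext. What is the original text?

K(10): 10−13=-3≡23 → X
H(7): 7−13=-6≡20 → U
J(9): 9−13=-4≡22 → W
X(23): 23−13=10 → K
A(0): 0−13=-13≡13 → N
W(22): 22−13=9 → J

XUWKNJ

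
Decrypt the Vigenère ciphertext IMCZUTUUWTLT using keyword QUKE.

SSSVEZKQGZBP

Repeat the key across the ciphertext: QUKEQUKEQUKE
I(8)−Q(16): -8≡18 → S
M(12)−U(20): -8≡18 → S
C(2)−K(10): -8≡18 → S
Z(25)−E(4): 21 → V
U(20)−Q(16): 4 → E
T(19)−U(20): -1≡25 → Z
U(20)−K(10): 10 → K
U(20)−E(4): 16 → Q
W(22)−Q(16): 6 → G
T(19)−U(20): -1≡25 → Z
L(11)−K(10): 1 → B
T(19)−E(4): 15 → P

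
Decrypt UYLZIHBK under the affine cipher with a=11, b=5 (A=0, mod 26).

The inverse of 11 mod 26 is 19, since 11·19=209≡1. Apply D(y)=19·(y−5) mod 26:
U(20): 19·(20−5)=285≡25 → Z
Y(24): 19·(24−5)=361≡23 → X
L(11): 19·(11−5)=114≡10 → K
Z(25): 19·(25−5)=380≡16 → Q
I(8): 19·(8−5)=57≡5 → F
H(7): 19·(7−5)=38≡12 → M
B(1): 19·(1−5)=-76≡2 → C
K(10): 19·(10−5)=95≡17 → R

ZXKQFMCR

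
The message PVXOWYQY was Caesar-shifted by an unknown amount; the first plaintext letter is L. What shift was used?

From the crib: P(15)−L(11)=4, so the shift is 4.

4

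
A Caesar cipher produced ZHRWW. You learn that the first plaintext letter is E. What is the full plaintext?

From the crib: Z(25)−E(4)=21, so the shift is 21.
Subtract 21 from each ciphertext letter:
Z(25): 25−21=4 → E
H(7): 7−21=-14≡12 → M
R(17): 17−21=-4≡22 → W
W(22): 22−21=1 → B
W(22): 22−21=1 → B

EMWBB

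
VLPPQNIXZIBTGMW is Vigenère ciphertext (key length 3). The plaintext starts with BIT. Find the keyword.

UDW

Subtract each crib letter from the matching ciphertext letter (mod 26):
V(21)−B(1)=20 → U
L(11)−I(8)=3 → D
P(15)−T(19)=-4≡22 → W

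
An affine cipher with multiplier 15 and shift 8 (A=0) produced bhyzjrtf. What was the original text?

The inverse of 15 mod 26 is 7, since 15·7=105≡1. Apply D(y)=7·(y−8) mod 26:
b(1): 7·(1−8)=-49≡3 → d
h(7): 7·(7−8)=-7≡19 → t
y(24): 7·(24−8)=112≡8 → i
z(25): 7·(25−8)=119≡15 → p
j(9): 7·(9−8)=7 → h
r(17): 7·(17−8)=63≡11 → l
t(19): 7·(19−8)=77≡25 → z
f(5): 7·(5−8)=-21≡5 → f

dtiphlzf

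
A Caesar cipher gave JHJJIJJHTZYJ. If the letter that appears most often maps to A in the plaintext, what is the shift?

9

The most frequent ciphertext letter is J (appears 6 times).
J is position 9; A is position 0.
Shift = 9.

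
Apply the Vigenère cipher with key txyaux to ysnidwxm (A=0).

rplixtqj

Repeat the key across the message: txyauxtx
y(24)+t(19): 43≡17 → r
s(18)+x(23): 41≡15 → p
n(13)+y(24): 37≡11 → l
i(8)+a(0): 8 → i
d(3)+u(20): 23 → x
w(22)+x(23): 45≡19 → t
x(23)+t(19): 42≡16 → q
m(12)+x(23): 35≡9 → j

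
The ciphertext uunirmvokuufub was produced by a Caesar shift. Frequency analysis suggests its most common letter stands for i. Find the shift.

12

The most frequent ciphertext letter is u (appears 5 times).
u is position 20; i is position 8.
Shift = 12.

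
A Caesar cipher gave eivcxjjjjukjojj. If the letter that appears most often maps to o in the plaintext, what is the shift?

The most frequent ciphertext letter is j (appears 7 times).
j is position 9; o is position 14.
Shift = -5≡21.

21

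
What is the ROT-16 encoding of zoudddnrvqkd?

pektttdhlgat

z(25): 25+16=41≡15 → p
o(14): 14+16=30≡4 → e
u(20): 20+16=36≡10 → k
d(3): 3+16=19 → t
d(3): 3+16=19 → t
d(3): 3+16=19 → t
n(13): 13+16=29≡3 → d
r(17): 17+16=33≡7 → h
v(21): 21+16=37≡11 → l
q(16): 16+16=32≡6 → g
k(10): 10+16=26≡0 → a
d(3): 3+16=19 → t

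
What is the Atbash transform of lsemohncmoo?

ohvnlsmxnll

l(11) → o(14)
s(18) → h(7)
e(4) → v(21)
m(12) → n(13)
o(14) → l(11)
h(7) → s(18)
n(13) → m(12)
c(2) → x(23)
m(12) → n(13)
o(14) → l(11)
o(14) → l(11)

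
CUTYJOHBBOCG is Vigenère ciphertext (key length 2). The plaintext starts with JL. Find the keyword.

Subtract each crib letter from the matching ciphertext letter (mod 26):
C(2)−J(9)=-7≡19 → T
U(20)−L(11)=9 → J

TJ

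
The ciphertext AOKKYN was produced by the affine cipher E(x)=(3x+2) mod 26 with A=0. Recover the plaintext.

IEUUQV

The inverse of 3 mod 26 is 9, since 3·9=27≡1. Apply D(y)=9·(y−2) mod 26:
A(0): 9·(0−2)=-18≡8 → I
O(14): 9·(14−2)=108≡4 → E
K(10): 9·(10−2)=72≡20 → U
K(10): 9·(10−2)=72≡20 → U
Y(24): 9·(24−2)=198≡16 → Q
N(13): 9·(13−2)=99≡21 → V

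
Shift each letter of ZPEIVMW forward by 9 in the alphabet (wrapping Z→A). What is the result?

IYNREVF

Z(25): 25+9=34≡8 → I
P(15): 15+9=24 → Y
E(4): 4+9=13 → N
I(8): 8+9=17 → R
V(21): 21+9=30≡4 → E
M(12): 12+9=21 → V
W(22): 22+9=31≡5 → F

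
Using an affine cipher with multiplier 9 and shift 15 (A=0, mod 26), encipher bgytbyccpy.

yrxeyxhhux

b(1): 9·1+15=24 → y
g(6): 9·6+15=69≡17 → r
y(24): 9·24+15=231≡23 → x
t(19): 9·19+15=186≡4 → e
b(1): 9·1+15=24 → y
y(24): 9·24+15=231≡23 → x
c(2): 9·2+15=33≡7 → h
c(2): 9·2+15=33≡7 → h
p(15): 9·15+15=150≡20 → u
y(24): 9·24+15=231≡23 → x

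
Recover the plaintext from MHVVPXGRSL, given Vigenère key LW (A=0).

BLKZEBVVHP

Repeat the key across the ciphertext: LWLWLWLWLW
M(12)−L(11): 1 → B
H(7)−W(22): -15≡11 → L
V(21)−L(11): 10 → K
V(21)−W(22): -1≡25 → Z
P(15)−L(11): 4 → E
X(23)−W(22): 1 → B
G(6)−L(11): -5≡21 → V
R(17)−W(22): -5≡21 → V
S(18)−L(11): 7 → H
L(11)−W(22): -11≡15 → P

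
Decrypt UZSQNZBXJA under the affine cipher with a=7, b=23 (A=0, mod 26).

HEDZGEIAYT

The inverse of 7 mod 26 is 15, since 7·15=105≡1. Apply D(y)=15·(y−23) mod 26:
U(20): 15·(20−23)=-45≡7 → H
Z(25): 15·(25−23)=30≡4 → E
S(18): 15·(18−23)=-75≡3 → D
Q(16): 15·(16−23)=-105≡25 → Z
N(13): 15·(13−23)=-150≡6 → G
Z(25): 15·(25−23)=30≡4 → E
B(1): 15·(1−23)=-330≡8 → I
X(23): 15·(23−23)=0 → A
J(9): 15·(9−23)=-210≡24 → Y
A(0): 15·(0−23)=-345≡19 → T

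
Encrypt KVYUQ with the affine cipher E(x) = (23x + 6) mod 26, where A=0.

CVMYK

K(10): 23·10+6=236≡2 → C
V(21): 23·21+6=489≡21 → V
Y(24): 23·24+6=558≡12 → M
U(20): 23·20+6=466≡24 → Y
Q(16): 23·16+6=374≡10 → K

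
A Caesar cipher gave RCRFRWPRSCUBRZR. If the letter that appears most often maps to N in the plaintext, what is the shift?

4

The most frequent ciphertext letter is R (appears 6 times).
R is position 17; N is position 13.
Shift = 4.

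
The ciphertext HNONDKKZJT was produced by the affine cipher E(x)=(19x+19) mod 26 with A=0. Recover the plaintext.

YMXMGFFOUA

The inverse of 19 mod 26 is 11, since 19·11=209≡1. Apply D(y)=11·(y−19) mod 26:
H(7): 11·(7−19)=-132≡24 → Y
N(13): 11·(13−19)=-66≡12 → M
O(14): 11·(14−19)=-55≡23 → X
N(13): 11·(13−19)=-66≡12 → M
D(3): 11·(3−19)=-176≡6 → G
K(10): 11·(10−19)=-99≡5 → F
K(10): 11·(10−19)=-99≡5 → F
Z(25): 11·(25−19)=66≡14 → O
J(9): 11·(9−19)=-110≡20 → U
T(19): 11·(19−19)=0 → A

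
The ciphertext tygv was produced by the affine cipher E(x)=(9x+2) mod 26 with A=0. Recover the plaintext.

zomf

The inverse of 9 mod 26 is 3, since 9·3=27≡1. Apply D(y)=3·(y−2) mod 26:
t(19): 3·(19−2)=51≡25 → z
y(24): 3·(24−2)=66≡14 → o
g(6): 3·(6−2)=12 → m
v(21): 3·(21−2)=57≡5 → f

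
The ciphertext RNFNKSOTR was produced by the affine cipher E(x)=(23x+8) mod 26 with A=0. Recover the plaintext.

The inverse of 23 mod 26 is 17, since 23·17=391≡1. Apply D(y)=17·(y−8) mod 26:
R(17): 17·(17−8)=153≡23 → X
N(13): 17·(13−8)=85≡7 → H
F(5): 17·(5−8)=-51≡1 → B
N(13): 17·(13−8)=85≡7 → H
K(10): 17·(10−8)=34≡8 → I
S(18): 17·(18−8)=170≡14 → O
O(14): 17·(14−8)=102≡24 → Y
T(19): 17·(19−8)=187≡5 → F
R(17): 17·(17−8)=153≡23 → X

XHBHIOYFX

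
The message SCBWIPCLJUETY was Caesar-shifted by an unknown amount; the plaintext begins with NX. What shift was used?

From the crib: S(18)−N(13)=5, so the shift is 5.

5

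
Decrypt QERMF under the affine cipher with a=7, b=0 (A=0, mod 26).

GIVYX

The inverse of 7 mod 26 is 15, since 7·15=105≡1. Apply D(y)=15·(y−0) mod 26:
Q(16): 15·(16−0)=240≡6 → G
E(4): 15·(4−0)=60≡8 → I
R(17): 15·(17−0)=255≡21 → V
M(12): 15·(12−0)=180≡24 → Y
F(5): 15·(5−0)=75≡23 → X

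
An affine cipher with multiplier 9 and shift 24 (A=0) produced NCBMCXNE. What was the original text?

The inverse of 9 mod 26 is 3, since 9·3=27≡1. Apply D(y)=3·(y−24) mod 26:
N(13): 3·(13−24)=-33≡19 → T
C(2): 3·(2−24)=-66≡12 → M
B(1): 3·(1−24)=-69≡9 → J
M(12): 3·(12−24)=-36≡16 → Q
C(2): 3·(2−24)=-66≡12 → M
X(23): 3·(23−24)=-3≡23 → X
N(13): 3·(13−24)=-33≡19 → T
E(4): 3·(4−24)=-60≡18 → S

TMJQMXTS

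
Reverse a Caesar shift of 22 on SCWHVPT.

WGALZTX

S(18): 18−22=-4≡22 → W
C(2): 2−22=-20≡6 → G
W(22): 22−22=0 → A
H(7): 7−22=-15≡11 → L
V(21): 21−22=-1≡25 → Z
P(15): 15−22=-7≡19 → T
T(19): 19−22=-3≡23 → X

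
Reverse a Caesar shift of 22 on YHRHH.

CLVLL

Y(24): 24−22=2 → C
H(7): 7−22=-15≡11 → L
R(17): 17−22=-5≡21 → V
H(7): 7−22=-15≡11 → L
H(7): 7−22=-15≡11 → L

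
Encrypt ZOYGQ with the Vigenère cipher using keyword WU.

Repeat the key across the message: WUWUW
Z(25)+W(22): 47≡21 → V
O(14)+U(20): 34≡8 → I
Y(24)+W(22): 46≡20 → U
G(6)+U(20): 26≡0 → A
Q(16)+W(22): 38≡12 → M

VIUAM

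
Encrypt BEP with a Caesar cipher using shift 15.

B(1): 1+15=16 → Q
E(4): 4+15=19 → T
P(15): 15+15=30≡4 → E

QTE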